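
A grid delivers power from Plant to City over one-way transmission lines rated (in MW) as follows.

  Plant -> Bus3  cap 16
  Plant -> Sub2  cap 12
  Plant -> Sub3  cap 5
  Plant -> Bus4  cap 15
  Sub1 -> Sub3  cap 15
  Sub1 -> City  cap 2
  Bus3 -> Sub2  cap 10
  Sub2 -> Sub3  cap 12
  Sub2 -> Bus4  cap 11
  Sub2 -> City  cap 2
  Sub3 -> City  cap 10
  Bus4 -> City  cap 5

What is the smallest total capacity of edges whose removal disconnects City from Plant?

Augment Plant→Sub2→City: bottleneck 2, flow now 2.
Augment Plant→Sub3→City: bottleneck 5, flow now 7.
Augment Plant→Bus4→City: bottleneck 5, flow now 12.
Augment Plant→Sub2→Sub3→City: bottleneck 5, flow now 17.
No augmenting path remains; maximum flow = 17.
By max-flow min-cut, the minimum cut capacity equals the max flow.
In the residual graph, reachable from Plant: {Plant, Bus3, Sub2, Sub3, Bus4}.
Min-cut edges: Sub2→City (2), Sub3→City (10), Bus4→City (5); capacity 2 + 10 + 5 = 17.

17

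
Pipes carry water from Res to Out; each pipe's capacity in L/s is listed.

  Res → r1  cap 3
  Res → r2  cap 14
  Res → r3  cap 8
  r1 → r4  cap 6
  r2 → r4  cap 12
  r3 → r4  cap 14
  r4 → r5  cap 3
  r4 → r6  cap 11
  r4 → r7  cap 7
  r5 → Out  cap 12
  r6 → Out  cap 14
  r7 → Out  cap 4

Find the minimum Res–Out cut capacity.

18

Augment Res→r1→r4→r5→Out: bottleneck 3, flow now 3.
Augment Res→r2→r4→r6→Out: bottleneck 11, flow now 14.
Augment Res→r2→r4→r7→Out: bottleneck 1, flow now 15.
Augment Res→r3→r4→r7→Out: bottleneck 3, flow now 18.
No augmenting path remains; maximum flow = 18.
By max-flow min-cut, the minimum cut capacity equals the max flow.
In the residual graph, reachable from Res: {Res, r1, r2, r3, r4, r7}.
Min-cut edges: r4→r5 (3), r4→r6 (11), r7→Out (4); capacity 3 + 11 + 4 = 18.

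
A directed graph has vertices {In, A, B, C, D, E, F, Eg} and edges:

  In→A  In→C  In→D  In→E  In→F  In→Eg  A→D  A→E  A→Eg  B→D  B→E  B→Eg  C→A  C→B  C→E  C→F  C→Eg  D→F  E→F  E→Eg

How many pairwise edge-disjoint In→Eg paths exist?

Assign every edge capacity 1; by Menger, the answer equals the max flow.
Path In→Eg (+1); total 1.
Path In→A→Eg (+1); total 2.
Path In→C→Eg (+1); total 3.
Path In→E→Eg (+1); total 4.
No residual In→Eg path; max flow = 4.
Certifying cut of size 4: {In→A, In→C, In→E, In→Eg}.

4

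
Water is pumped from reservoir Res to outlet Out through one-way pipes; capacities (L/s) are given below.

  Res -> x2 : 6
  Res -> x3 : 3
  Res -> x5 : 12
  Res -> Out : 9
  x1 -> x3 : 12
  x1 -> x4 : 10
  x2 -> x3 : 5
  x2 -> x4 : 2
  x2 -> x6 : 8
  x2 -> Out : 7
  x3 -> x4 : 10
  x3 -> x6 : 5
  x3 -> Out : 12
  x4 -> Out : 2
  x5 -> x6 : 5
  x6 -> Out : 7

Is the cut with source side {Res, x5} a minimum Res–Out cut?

Yes — it is a minimum cut (capacity 23).

Given cut capacity: 6 + 3 + 9 + 5 = 23.
Augment Res→Out: bottleneck 9, flow now 9.
Augment Res→x2→Out: bottleneck 6, flow now 15.
Augment Res→x3→Out: bottleneck 3, flow now 18.
Augment Res→x5→x6→Out: bottleneck 5, flow now 23.
No augmenting path remains; maximum flow = 23.
Cut capacity 23 equals the max flow, so it is a minimum cut.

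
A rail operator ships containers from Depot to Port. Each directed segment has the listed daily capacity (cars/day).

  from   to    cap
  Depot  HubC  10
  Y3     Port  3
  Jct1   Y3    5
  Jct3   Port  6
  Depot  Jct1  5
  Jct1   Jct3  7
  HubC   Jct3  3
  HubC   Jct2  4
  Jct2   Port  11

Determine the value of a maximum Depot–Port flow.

Augment Depot→HubC→Jct2→Port: bottleneck 4, flow now 4.
Augment Depot→HubC→Jct3→Port: bottleneck 3, flow now 7.
Augment Depot→Jct1→Y3→Port: bottleneck 3, flow now 10.
Augment Depot→Jct1→Jct3→Port: bottleneck 2, flow now 12.
No augmenting path remains; maximum flow = 12.
In the residual graph, reachable from Depot: {Depot, HubC}.
Min-cut edges: Depot→Jct1 (5), HubC→Jct2 (4), HubC→Jct3 (3); capacity 5 + 4 + 3 = 12.
This cut is saturated, so no flow can exceed 12.

12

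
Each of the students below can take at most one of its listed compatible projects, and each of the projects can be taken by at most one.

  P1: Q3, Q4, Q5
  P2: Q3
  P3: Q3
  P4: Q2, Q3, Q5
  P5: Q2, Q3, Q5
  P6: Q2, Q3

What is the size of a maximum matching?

Unit-capacity flow: source→left, listed edges, right→sink; max matching = max flow.
Augmenting path P1→Q3 (+1); matched 1.
Augmenting path P4→Q2 (+1); matched 2.
Augmenting path P5→Q5 (+1); matched 3.
Augmenting path P2→Q3→P1→Q4 (+1); matched 4.
No augmenting path remains; maximum matching = 4.
König certificate: {P1, Q2, Q3, Q5} is a vertex cover of size 4 (every listed pair touches it), so no matching can be larger.

4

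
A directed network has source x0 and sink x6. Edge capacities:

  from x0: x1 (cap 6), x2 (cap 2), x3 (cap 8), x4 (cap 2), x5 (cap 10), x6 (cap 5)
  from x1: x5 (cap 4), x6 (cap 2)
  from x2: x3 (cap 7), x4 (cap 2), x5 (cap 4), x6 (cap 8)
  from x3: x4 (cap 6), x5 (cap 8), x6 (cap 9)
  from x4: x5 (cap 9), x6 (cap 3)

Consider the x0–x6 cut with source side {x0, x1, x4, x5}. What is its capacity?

20

Edges leaving {x0, x1, x4, x5}: x0→x2 (2), x0→x3 (8), x0→x6 (5), x1→x6 (2), x4→x6 (3).
Cut capacity = 2 + 8 + 5 + 2 + 3 = 20.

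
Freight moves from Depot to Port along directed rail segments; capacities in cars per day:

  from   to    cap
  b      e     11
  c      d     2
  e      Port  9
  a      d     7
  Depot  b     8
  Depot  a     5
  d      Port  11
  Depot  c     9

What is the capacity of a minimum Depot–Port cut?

Augment Depot→a→d→Port: bottleneck 5, flow now 5.
Augment Depot→b→e→Port: bottleneck 8, flow now 13.
Augment Depot→c→d→Port: bottleneck 2, flow now 15.
No augmenting path remains; maximum flow = 15.
By max-flow min-cut, the minimum cut capacity equals the max flow.
In the residual graph, reachable from Depot: {Depot, c}.
Min-cut edges: Depot→a (5), Depot→b (8), c→d (2); capacity 5 + 8 + 2 = 15.

15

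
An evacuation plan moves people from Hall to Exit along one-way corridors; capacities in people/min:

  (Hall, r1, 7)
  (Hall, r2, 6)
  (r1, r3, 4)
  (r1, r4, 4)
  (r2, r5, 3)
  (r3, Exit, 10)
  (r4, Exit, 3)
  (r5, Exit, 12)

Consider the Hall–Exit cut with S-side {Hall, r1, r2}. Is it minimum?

Given cut capacity: 4 + 4 + 3 = 11.
Augment Hall→r1→r3→Exit: bottleneck 4, flow now 4.
Augment Hall→r1→r4→Exit: bottleneck 3, flow now 7.
Augment Hall→r2→r5→Exit: bottleneck 3, flow now 10.
No augmenting path remains; maximum flow = 10.
In the residual graph, reachable from Hall: {Hall, r2}.
Min-cut edges: Hall→r1 (7), r2→r5 (3); capacity 7 + 3 = 10.
Cut capacity 11 exceeds the max flow 10, so it is not minimum.

No — its capacity is 11, but the minimum cut has capacity 10.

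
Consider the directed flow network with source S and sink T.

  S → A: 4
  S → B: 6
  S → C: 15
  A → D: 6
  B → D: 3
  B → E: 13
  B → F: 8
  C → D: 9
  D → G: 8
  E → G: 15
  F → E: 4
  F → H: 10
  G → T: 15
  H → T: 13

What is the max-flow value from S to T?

14

Augment S→A→D→G→T: bottleneck 4, flow now 4.
Augment S→B→D→G→T: bottleneck 3, flow now 7.
Augment S→B→E→G→T: bottleneck 3, flow now 10.
Augment S→C→D→G→T: bottleneck 1, flow now 11.
Augment S→C→D→B→E→G→T: bottleneck 3, flow now 14. (uses reverse residual edge)
No augmenting path remains; maximum flow = 14.
In the residual graph, reachable from S: {S, A, C, D}.
Min-cut edges: S→B (6), D→G (8); capacity 6 + 8 = 14.
This cut is saturated, so no flow can exceed 14.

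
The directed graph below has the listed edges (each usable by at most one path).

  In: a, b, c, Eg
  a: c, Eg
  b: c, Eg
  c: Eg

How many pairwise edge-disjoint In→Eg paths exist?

Assign every edge capacity 1; by Menger, the answer equals the max flow.
Path In→Eg (+1); total 1.
Path In→a→Eg (+1); total 2.
Path In→b→Eg (+1); total 3.
Path In→c→Eg (+1); total 4.
No residual In→Eg path; max flow = 4.
Certifying cut of size 4: {In→Eg, In→a, In→b, In→c}.

4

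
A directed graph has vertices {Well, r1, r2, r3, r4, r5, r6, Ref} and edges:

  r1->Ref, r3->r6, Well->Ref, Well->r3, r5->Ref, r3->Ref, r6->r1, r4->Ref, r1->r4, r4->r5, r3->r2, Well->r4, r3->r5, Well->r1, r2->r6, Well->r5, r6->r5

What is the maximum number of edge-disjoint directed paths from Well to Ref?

5

Assign every edge capacity 1; by Menger, the answer equals the max flow.
Path Well→Ref (+1); total 1.
Path Well→r1→Ref (+1); total 2.
Path Well→r3→Ref (+1); total 3.
Path Well→r4→Ref (+1); total 4.
Path Well→r5→Ref (+1); total 5.
No residual Well→Ref path; max flow = 5.
Certifying cut of size 5: {Well→Ref, Well→r1, Well→r3, Well→r4, Well→r5}.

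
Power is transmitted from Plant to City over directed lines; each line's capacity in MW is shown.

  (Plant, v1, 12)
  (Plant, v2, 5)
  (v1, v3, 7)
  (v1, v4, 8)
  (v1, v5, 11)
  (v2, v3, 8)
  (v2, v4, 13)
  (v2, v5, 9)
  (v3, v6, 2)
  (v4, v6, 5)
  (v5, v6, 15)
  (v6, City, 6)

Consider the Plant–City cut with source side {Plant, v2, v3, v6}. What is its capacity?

Edges leaving {Plant, v2, v3, v6}: Plant→v1 (12), v2→v4 (13), v2→v5 (9), v6→City (6).
Cut capacity = 12 + 13 + 9 + 6 = 40.

40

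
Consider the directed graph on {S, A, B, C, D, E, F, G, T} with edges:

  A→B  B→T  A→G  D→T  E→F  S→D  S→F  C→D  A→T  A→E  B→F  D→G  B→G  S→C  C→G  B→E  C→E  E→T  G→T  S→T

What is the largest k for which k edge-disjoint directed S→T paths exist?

Assign every edge capacity 1; by Menger, the answer equals the max flow.
Path S→T (+1); total 1.
Path S→D→T (+1); total 2.
Path S→C→E→T (+1); total 3.
No residual S→T path; max flow = 3.
Certifying cut of size 3: {S→C, S→D, S→T}.

3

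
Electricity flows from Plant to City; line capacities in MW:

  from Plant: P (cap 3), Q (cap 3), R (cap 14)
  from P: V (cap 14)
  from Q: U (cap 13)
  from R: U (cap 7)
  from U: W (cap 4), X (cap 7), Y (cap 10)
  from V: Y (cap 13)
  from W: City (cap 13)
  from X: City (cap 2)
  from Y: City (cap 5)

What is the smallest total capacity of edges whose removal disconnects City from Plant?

11

Augment Plant→P→V→Y→City: bottleneck 3, flow now 3.
Augment Plant→Q→U→W→City: bottleneck 3, flow now 6.
Augment Plant→R→U→W→City: bottleneck 1, flow now 7.
Augment Plant→R→U→X→City: bottleneck 2, flow now 9.
Augment Plant→R→U→Y→City: bottleneck 2, flow now 11.
No augmenting path remains; maximum flow = 11.
By max-flow min-cut, the minimum cut capacity equals the max flow.
In the residual graph, reachable from Plant: {Plant, P, Q, R, U, V, X, Y}.
Min-cut edges: U→W (4), X→City (2), Y→City (5); capacity 4 + 2 + 5 = 11.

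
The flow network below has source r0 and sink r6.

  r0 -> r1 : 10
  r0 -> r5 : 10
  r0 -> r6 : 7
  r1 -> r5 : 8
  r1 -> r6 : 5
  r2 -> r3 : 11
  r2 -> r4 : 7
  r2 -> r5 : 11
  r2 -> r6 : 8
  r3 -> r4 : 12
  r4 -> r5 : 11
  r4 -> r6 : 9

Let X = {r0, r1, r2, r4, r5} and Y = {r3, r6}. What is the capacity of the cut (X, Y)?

Edges leaving {r0, r1, r2, r4, r5}: r0→r6 (7), r1→r6 (5), r2→r3 (11), r2→r6 (8), r4→r6 (9).
Cut capacity = 7 + 5 + 11 + 8 + 9 = 40.

40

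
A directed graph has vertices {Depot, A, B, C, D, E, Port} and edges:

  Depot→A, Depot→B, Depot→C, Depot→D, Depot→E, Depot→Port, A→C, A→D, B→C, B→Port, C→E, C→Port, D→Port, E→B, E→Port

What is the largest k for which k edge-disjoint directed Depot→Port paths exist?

5

Assign every edge capacity 1; by Menger, the answer equals the max flow.
Path Depot→Port (+1); total 1.
Path Depot→B→Port (+1); total 2.
Path Depot→C→Port (+1); total 3.
Path Depot→D→Port (+1); total 4.
Path Depot→E→Port (+1); total 5.
No residual Depot→Port path; max flow = 5.
Certifying cut of size 5: {B→Port, C→Port, D→Port, Depot→Port, E→Port}.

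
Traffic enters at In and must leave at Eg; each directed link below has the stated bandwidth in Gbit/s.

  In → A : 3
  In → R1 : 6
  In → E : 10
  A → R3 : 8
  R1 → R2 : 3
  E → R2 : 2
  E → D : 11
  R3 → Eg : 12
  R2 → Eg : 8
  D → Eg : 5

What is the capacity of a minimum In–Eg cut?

13

Augment In→A→R3→Eg: bottleneck 3, flow now 3.
Augment In→R1→R2→Eg: bottleneck 3, flow now 6.
Augment In→E→R2→Eg: bottleneck 2, flow now 8.
Augment In→E→D→Eg: bottleneck 5, flow now 13.
No augmenting path remains; maximum flow = 13.
By max-flow min-cut, the minimum cut capacity equals the max flow.
In the residual graph, reachable from In: {In, R1, E, D}.
Min-cut edges: In→A (3), R1→R2 (3), E→R2 (2), D→Eg (5); capacity 3 + 3 + 2 + 5 = 13.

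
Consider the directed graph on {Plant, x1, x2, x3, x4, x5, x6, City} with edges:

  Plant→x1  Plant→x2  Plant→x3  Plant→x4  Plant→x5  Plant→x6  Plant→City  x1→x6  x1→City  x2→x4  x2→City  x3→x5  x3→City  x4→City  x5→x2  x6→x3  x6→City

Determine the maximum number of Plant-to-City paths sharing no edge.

6

Assign every edge capacity 1; by Menger, the answer equals the max flow.
Path Plant→City (+1); total 1.
Path Plant→x1→City (+1); total 2.
Path Plant→x2→City (+1); total 3.
Path Plant→x3→City (+1); total 4.
Path Plant→x4→City (+1); total 5.
Path Plant→x6→City (+1); total 6.
No residual Plant→City path; max flow = 6.
Certifying cut of size 6: {Plant→City, Plant→x1, Plant→x3, Plant→x6, x2→City, x4→City}.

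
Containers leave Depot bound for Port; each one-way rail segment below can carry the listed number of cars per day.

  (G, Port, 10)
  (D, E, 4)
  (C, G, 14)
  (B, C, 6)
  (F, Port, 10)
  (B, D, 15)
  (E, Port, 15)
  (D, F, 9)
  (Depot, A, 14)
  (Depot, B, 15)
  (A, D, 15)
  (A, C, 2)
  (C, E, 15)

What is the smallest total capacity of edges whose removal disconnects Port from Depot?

Augment Depot→A→C→E→Port: bottleneck 2, flow now 2.
Augment Depot→A→D→E→Port: bottleneck 4, flow now 6.
Augment Depot→A→D→F→Port: bottleneck 8, flow now 14.
Augment Depot→B→C→E→Port: bottleneck 6, flow now 20.
Augment Depot→B→D→F→Port: bottleneck 1, flow now 21.
No augmenting path remains; maximum flow = 21.
By max-flow min-cut, the minimum cut capacity equals the max flow.
In the residual graph, reachable from Depot: {Depot, A, B, D}.
Min-cut edges: A→C (2), B→C (6), D→E (4), D→F (9); capacity 2 + 6 + 4 + 9 = 21.

21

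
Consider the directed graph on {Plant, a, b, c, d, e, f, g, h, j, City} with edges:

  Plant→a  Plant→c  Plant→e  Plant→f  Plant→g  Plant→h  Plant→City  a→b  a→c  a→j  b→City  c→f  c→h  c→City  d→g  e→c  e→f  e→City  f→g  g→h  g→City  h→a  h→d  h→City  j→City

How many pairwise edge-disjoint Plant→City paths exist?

7

Assign every edge capacity 1; by Menger, the answer equals the max flow.
Path Plant→City (+1); total 1.
Path Plant→c→City (+1); total 2.
Path Plant→e→City (+1); total 3.
Path Plant→g→City (+1); total 4.
Path Plant→h→City (+1); total 5.
Path Plant→a→b→City (+1); total 6.
Path Plant→f→g→h→a→j→City (+1); total 7.
No residual Plant→City path; max flow = 7.
Certifying cut of size 7: {Plant→City, Plant→a, Plant→c, Plant→e, Plant→f, Plant→g, Plant→h}.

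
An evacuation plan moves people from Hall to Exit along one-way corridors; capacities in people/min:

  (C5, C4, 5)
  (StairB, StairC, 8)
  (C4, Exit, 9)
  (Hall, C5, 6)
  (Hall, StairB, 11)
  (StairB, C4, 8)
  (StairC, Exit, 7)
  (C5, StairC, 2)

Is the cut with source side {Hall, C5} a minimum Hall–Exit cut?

No — its capacity is 18, but the minimum cut has capacity 16.

Given cut capacity: 11 + 5 + 2 = 18.
Augment Hall→C5→C4→Exit: bottleneck 5, flow now 5.
Augment Hall→C5→StairC→Exit: bottleneck 1, flow now 6.
Augment Hall→StairB→C4→Exit: bottleneck 4, flow now 10.
Augment Hall→StairB→StairC→Exit: bottleneck 6, flow now 16.
No augmenting path remains; maximum flow = 16.
In the residual graph, reachable from Hall: {Hall, C5, StairB, C4, StairC}.
Min-cut edges: C4→Exit (9), StairC→Exit (7); capacity 9 + 7 = 16.
Cut capacity 18 exceeds the max flow 16, so it is not minimum.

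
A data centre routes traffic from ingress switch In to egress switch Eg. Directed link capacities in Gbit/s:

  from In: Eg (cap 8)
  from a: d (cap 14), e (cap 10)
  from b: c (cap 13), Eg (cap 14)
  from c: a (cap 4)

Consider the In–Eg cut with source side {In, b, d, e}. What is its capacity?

Edges leaving {In, b, d, e}: In→Eg (8), b→c (13), b→Eg (14).
Cut capacity = 8 + 13 + 14 = 35.

35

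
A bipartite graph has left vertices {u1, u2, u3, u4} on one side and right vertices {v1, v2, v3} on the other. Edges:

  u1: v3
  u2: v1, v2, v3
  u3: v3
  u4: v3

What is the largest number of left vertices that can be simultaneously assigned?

Unit-capacity flow: source→left, listed edges, right→sink; max matching = max flow.
Augmenting path u1→v3 (+1); matched 1.
Augmenting path u2→v1 (+1); matched 2.
No augmenting path remains; maximum matching = 2.
König certificate: {u2, v3} is a vertex cover of size 2 (every listed pair touches it), so no matching can be larger.

2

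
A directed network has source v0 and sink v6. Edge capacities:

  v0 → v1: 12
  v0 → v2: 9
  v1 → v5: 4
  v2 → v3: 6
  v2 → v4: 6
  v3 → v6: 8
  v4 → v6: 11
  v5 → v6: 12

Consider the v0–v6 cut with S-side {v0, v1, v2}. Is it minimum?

No — its capacity is 16, but the minimum cut has capacity 13.

Given cut capacity: 4 + 6 + 6 = 16.
Augment v0→v1→v5→v6: bottleneck 4, flow now 4.
Augment v0→v2→v3→v6: bottleneck 6, flow now 10.
Augment v0→v2→v4→v6: bottleneck 3, flow now 13.
No augmenting path remains; maximum flow = 13.
In the residual graph, reachable from v0: {v0, v1}.
Min-cut edges: v0→v2 (9), v1→v5 (4); capacity 9 + 4 = 13.
Cut capacity 16 exceeds the max flow 13, so it is not minimum.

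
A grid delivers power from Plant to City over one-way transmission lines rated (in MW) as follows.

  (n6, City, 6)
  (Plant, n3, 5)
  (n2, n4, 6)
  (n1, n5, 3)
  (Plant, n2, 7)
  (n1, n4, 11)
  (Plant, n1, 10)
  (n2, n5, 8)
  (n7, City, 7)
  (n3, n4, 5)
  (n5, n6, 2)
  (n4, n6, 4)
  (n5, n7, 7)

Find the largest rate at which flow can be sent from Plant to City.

Augment Plant→n1→n4→n6→City: bottleneck 4, flow now 4.
Augment Plant→n1→n5→n6→City: bottleneck 2, flow now 6.
Augment Plant→n1→n5→n7→City: bottleneck 1, flow now 7.
Augment Plant→n2→n5→n7→City: bottleneck 6, flow now 13.
No augmenting path remains; maximum flow = 13.
In the residual graph, reachable from Plant: {Plant, n1, n2, n3, n4, n5}.
Min-cut edges: n4→n6 (4), n5→n6 (2), n5→n7 (7); capacity 4 + 2 + 7 = 13.
This cut is saturated, so no flow can exceed 13.

13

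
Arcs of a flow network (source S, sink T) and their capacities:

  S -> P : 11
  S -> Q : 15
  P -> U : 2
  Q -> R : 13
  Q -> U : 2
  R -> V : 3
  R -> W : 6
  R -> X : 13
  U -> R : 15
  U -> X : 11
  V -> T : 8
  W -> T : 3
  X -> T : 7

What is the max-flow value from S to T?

Augment S→P→U→X→T: bottleneck 2, flow now 2.
Augment S→Q→R→V→T: bottleneck 3, flow now 5.
Augment S→Q→R→W→T: bottleneck 3, flow now 8.
Augment S→Q→R→X→T: bottleneck 5, flow now 13.
No augmenting path remains; maximum flow = 13.
In the residual graph, reachable from S: {S, P, Q, R, U, W, X}.
Min-cut edges: R→V (3), W→T (3), X→T (7); capacity 3 + 3 + 7 = 13.
This cut is saturated, so no flow can exceed 13.

13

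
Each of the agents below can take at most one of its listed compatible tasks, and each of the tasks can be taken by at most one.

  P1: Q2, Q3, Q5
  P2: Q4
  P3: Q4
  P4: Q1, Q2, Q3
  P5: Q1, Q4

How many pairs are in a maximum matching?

4

Unit-capacity flow: source→left, listed edges, right→sink; max matching = max flow.
Augmenting path P1→Q2 (+1); matched 1.
Augmenting path P2→Q4 (+1); matched 2.
Augmenting path P4→Q1 (+1); matched 3.
Augmenting path P5→Q1→P4→Q3 (+1); matched 4.
No augmenting path remains; maximum matching = 4.
König certificate: {P1, P4, P5, Q4} is a vertex cover of size 4 (every listed pair touches it), so no matching can be larger.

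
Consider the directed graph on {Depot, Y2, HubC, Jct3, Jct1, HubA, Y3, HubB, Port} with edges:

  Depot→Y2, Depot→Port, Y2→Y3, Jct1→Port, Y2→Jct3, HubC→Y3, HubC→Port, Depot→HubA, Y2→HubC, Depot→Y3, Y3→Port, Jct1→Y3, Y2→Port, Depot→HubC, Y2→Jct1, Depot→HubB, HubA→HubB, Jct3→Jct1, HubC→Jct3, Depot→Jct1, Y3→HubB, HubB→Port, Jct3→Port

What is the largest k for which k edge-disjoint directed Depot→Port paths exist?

6

Assign every edge capacity 1; by Menger, the answer equals the max flow.
Path Depot→Port (+1); total 1.
Path Depot→Y2→Port (+1); total 2.
Path Depot→HubC→Port (+1); total 3.
Path Depot→Jct1→Port (+1); total 4.
Path Depot→Y3→Port (+1); total 5.
Path Depot→HubB→Port (+1); total 6.
No residual Depot→Port path; max flow = 6.
Certifying cut of size 6: {Depot→HubC, Depot→Jct1, Depot→Port, Depot→Y2, Depot→Y3, HubB→Port}.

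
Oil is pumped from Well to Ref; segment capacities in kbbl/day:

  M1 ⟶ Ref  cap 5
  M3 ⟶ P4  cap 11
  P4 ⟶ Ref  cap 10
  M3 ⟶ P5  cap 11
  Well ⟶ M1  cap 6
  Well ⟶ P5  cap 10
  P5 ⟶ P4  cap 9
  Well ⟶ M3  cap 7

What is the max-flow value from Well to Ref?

Augment Well→M1→Ref: bottleneck 5, flow now 5.
Augment Well→M3→P4→Ref: bottleneck 7, flow now 12.
Augment Well→P5→P4→Ref: bottleneck 3, flow now 15.
No augmenting path remains; maximum flow = 15.
In the residual graph, reachable from Well: {Well, M3, P5, M1, P4}.
Min-cut edges: M1→Ref (5), P4→Ref (10); capacity 5 + 10 = 15.
This cut is saturated, so no flow can exceed 15.

15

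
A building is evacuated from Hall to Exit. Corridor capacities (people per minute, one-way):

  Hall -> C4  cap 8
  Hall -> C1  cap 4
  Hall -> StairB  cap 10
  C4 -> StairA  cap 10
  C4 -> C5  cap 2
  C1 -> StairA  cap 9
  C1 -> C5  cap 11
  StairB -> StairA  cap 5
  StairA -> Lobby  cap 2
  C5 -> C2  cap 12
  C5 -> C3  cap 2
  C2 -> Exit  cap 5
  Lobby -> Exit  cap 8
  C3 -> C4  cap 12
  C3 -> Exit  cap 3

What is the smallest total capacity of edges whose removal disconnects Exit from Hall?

8

Augment Hall→C4→StairA→Lobby→Exit: bottleneck 2, flow now 2.
Augment Hall→C4→C5→C2→Exit: bottleneck 2, flow now 4.
Augment Hall→C1→C5→C2→Exit: bottleneck 3, flow now 7.
Augment Hall→C1→C5→C3→Exit: bottleneck 1, flow now 8.
No augmenting path remains; maximum flow = 8.
By max-flow min-cut, the minimum cut capacity equals the max flow.
In the residual graph, reachable from Hall: {Hall, C4, StairB, StairA}.
Min-cut edges: Hall→C1 (4), C4→C5 (2), StairA→Lobby (2); capacity 4 + 2 + 2 = 8.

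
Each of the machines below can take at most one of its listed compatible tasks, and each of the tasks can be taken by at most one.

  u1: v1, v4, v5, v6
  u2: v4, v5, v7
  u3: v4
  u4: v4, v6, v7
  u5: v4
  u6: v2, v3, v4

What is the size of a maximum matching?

Unit-capacity flow: source→left, listed edges, right→sink; max matching = max flow.
Augmenting path u1→v1 (+1); matched 1.
Augmenting path u2→v4 (+1); matched 2.
Augmenting path u4→v6 (+1); matched 3.
Augmenting path u6→v2 (+1); matched 4.
Augmenting path u3→v4→u2→v5 (+1); matched 5.
No augmenting path remains; maximum matching = 5.
König certificate: {u1, u2, u4, u6, v4} is a vertex cover of size 5 (every listed pair touches it), so no matching can be larger.

5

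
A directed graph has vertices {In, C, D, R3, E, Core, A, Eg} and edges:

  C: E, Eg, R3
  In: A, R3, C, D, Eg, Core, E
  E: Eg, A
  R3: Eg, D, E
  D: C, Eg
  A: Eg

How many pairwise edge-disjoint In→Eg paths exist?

Assign every edge capacity 1; by Menger, the answer equals the max flow.
Path In→Eg (+1); total 1.
Path In→C→Eg (+1); total 2.
Path In→D→Eg (+1); total 3.
Path In→R3→Eg (+1); total 4.
Path In→E→Eg (+1); total 5.
Path In→A→Eg (+1); total 6.
No residual In→Eg path; max flow = 6.
Certifying cut of size 6: {In→A, In→C, In→D, In→E, In→Eg, In→R3}.

6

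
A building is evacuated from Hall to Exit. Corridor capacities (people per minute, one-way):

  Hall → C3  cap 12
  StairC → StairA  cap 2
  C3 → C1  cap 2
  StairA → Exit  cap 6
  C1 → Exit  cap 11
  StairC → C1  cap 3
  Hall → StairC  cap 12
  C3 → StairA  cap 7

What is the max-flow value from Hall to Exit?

11

Augment Hall→C3→C1→Exit: bottleneck 2, flow now 2.
Augment Hall→C3→StairA→Exit: bottleneck 6, flow now 8.
Augment Hall→StairC→C1→Exit: bottleneck 3, flow now 11.
No augmenting path remains; maximum flow = 11.
In the residual graph, reachable from Hall: {Hall, C3, StairC, StairA}.
Min-cut edges: C3→C1 (2), StairC→C1 (3), StairA→Exit (6); capacity 2 + 3 + 6 = 11.
This cut is saturated, so no flow can exceed 11.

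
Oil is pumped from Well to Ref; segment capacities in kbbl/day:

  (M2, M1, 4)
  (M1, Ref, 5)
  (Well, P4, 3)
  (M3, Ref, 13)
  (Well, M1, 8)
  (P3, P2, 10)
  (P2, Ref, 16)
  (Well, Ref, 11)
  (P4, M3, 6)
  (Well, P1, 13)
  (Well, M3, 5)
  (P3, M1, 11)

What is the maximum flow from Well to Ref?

24

Augment Well→Ref: bottleneck 11, flow now 11.
Augment Well→M1→Ref: bottleneck 5, flow now 16.
Augment Well→M3→Ref: bottleneck 5, flow now 21.
Augment Well→P4→M3→Ref: bottleneck 3, flow now 24.
No augmenting path remains; maximum flow = 24.
In the residual graph, reachable from Well: {Well, M1, P1}.
Min-cut edges: Well→P4 (3), Well→M3 (5), Well→Ref (11), M1→Ref (5); capacity 3 + 5 + 11 + 5 = 24.
This cut is saturated, so no flow can exceed 24.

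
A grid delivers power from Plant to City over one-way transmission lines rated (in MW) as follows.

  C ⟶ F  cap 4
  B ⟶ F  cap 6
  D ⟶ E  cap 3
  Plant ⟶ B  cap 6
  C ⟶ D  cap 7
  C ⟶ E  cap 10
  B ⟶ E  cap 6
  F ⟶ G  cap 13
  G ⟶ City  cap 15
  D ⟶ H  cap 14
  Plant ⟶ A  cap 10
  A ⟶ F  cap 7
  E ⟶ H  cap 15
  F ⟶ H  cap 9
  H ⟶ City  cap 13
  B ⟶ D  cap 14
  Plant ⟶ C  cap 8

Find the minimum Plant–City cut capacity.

21

Augment Plant→A→F→G→City: bottleneck 7, flow now 7.
Augment Plant→B→D→H→City: bottleneck 6, flow now 13.
Augment Plant→C→D→H→City: bottleneck 7, flow now 20.
Augment Plant→C→F→G→City: bottleneck 1, flow now 21.
No augmenting path remains; maximum flow = 21.
By max-flow min-cut, the minimum cut capacity equals the max flow.
In the residual graph, reachable from Plant: {Plant, A}.
Min-cut edges: Plant→B (6), Plant→C (8), A→F (7); capacity 6 + 8 + 7 = 21.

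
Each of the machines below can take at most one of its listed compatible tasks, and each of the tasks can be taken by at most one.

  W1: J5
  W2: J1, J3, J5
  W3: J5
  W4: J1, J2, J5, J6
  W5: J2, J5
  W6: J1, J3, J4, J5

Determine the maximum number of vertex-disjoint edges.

Unit-capacity flow: source→left, listed edges, right→sink; max matching = max flow.
Augmenting path W1→J5 (+1); matched 1.
Augmenting path W2→J1 (+1); matched 2.
Augmenting path W4→J2 (+1); matched 3.
Augmenting path W6→J3 (+1); matched 4.
Augmenting path W5→J2→W4→J6 (+1); matched 5.
No augmenting path remains; maximum matching = 5.
König certificate: {W2, W4, W5, W6, J5} is a vertex cover of size 5 (every listed pair touches it), so no matching can be larger.

5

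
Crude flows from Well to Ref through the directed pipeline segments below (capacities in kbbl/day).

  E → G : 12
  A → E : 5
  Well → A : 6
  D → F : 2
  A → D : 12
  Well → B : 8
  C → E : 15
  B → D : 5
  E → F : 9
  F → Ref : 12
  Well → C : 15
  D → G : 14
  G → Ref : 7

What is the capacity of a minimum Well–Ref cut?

18

Augment Well→A→D→F→Ref: bottleneck 2, flow now 2.
Augment Well→A→D→G→Ref: bottleneck 4, flow now 6.
Augment Well→B→D→G→Ref: bottleneck 3, flow now 9.
Augment Well→C→E→F→Ref: bottleneck 9, flow now 18.
No augmenting path remains; maximum flow = 18.
By max-flow min-cut, the minimum cut capacity equals the max flow.
In the residual graph, reachable from Well: {Well, A, B, C, D, E, G}.
Min-cut edges: D→F (2), E→F (9), G→Ref (7); capacity 2 + 9 + 7 = 18.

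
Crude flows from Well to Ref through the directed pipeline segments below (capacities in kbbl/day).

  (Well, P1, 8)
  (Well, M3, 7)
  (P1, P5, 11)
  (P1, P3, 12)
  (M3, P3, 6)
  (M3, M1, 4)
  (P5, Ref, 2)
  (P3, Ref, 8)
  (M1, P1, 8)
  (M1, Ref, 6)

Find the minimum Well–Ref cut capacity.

Augment Well→P1→P5→Ref: bottleneck 2, flow now 2.
Augment Well→P1→P3→Ref: bottleneck 6, flow now 8.
Augment Well→M3→P3→Ref: bottleneck 2, flow now 10.
Augment Well→M3→M1→Ref: bottleneck 4, flow now 14.
No augmenting path remains; maximum flow = 14.
By max-flow min-cut, the minimum cut capacity equals the max flow.
In the residual graph, reachable from Well: {Well, P1, M3, P5, P3}.
Min-cut edges: M3→M1 (4), P5→Ref (2), P3→Ref (8); capacity 4 + 2 + 8 = 14.

14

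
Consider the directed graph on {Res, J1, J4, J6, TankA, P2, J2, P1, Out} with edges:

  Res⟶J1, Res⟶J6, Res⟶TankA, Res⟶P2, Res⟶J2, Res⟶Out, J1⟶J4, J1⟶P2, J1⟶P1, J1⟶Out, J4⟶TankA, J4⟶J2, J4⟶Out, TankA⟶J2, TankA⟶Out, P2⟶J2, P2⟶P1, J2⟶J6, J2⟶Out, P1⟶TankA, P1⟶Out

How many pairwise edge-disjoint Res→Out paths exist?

5

Assign every edge capacity 1; by Menger, the answer equals the max flow.
Path Res→Out (+1); total 1.
Path Res→J1→Out (+1); total 2.
Path Res→TankA→Out (+1); total 3.
Path Res→J2→Out (+1); total 4.
Path Res→P2→P1→Out (+1); total 5.
No residual Res→Out path; max flow = 5.
Certifying cut of size 5: {Res→J1, Res→J2, Res→Out, Res→P2, Res→TankA}.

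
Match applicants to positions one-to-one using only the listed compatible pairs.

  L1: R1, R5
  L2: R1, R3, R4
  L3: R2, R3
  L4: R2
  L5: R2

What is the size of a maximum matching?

4

Unit-capacity flow: source→left, listed edges, right→sink; max matching = max flow.
Augmenting path L1→R1 (+1); matched 1.
Augmenting path L2→R3 (+1); matched 2.
Augmenting path L3→R2 (+1); matched 3.
Augmenting path L4→R2→L3→R3→L2→R4 (+1); matched 4.
No augmenting path remains; maximum matching = 4.
König certificate: {L1, L2, L3, R2} is a vertex cover of size 4 (every listed pair touches it), so no matching can be larger.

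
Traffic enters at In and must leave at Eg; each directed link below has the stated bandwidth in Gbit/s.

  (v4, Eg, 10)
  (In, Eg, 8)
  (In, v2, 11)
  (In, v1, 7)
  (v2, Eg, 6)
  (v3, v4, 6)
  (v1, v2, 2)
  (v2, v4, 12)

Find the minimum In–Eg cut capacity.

Augment In→Eg: bottleneck 8, flow now 8.
Augment In→v2→Eg: bottleneck 6, flow now 14.
Augment In→v2→v4→Eg: bottleneck 5, flow now 19.
Augment In→v1→v2→v4→Eg: bottleneck 2, flow now 21.
No augmenting path remains; maximum flow = 21.
By max-flow min-cut, the minimum cut capacity equals the max flow.
In the residual graph, reachable from In: {In, v1}.
Min-cut edges: In→v2 (11), In→Eg (8), v1→v2 (2); capacity 11 + 8 + 2 = 21.

21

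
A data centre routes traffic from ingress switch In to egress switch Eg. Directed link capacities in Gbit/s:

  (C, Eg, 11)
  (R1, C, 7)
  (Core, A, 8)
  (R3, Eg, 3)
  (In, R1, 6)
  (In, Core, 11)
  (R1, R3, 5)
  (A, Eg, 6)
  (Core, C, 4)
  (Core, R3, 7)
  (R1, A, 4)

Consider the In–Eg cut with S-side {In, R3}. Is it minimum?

No — its capacity is 20, but the minimum cut has capacity 17.

Given cut capacity: 11 + 6 + 3 = 20.
Augment In→Core→A→Eg: bottleneck 6, flow now 6.
Augment In→Core→C→Eg: bottleneck 4, flow now 10.
Augment In→Core→R3→Eg: bottleneck 1, flow now 11.
Augment In→R1→C→Eg: bottleneck 6, flow now 17.
No augmenting path remains; maximum flow = 17.
In the residual graph, reachable from In: {In}.
Min-cut edges: In→Core (11), In→R1 (6); capacity 11 + 6 = 17.
Cut capacity 20 exceeds the max flow 17, so it is not minimum.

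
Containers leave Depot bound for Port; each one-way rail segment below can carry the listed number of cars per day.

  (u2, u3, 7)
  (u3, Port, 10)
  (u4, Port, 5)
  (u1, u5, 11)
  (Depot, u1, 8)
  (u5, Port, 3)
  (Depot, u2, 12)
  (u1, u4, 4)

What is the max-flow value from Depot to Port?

Augment Depot→u1→u4→Port: bottleneck 4, flow now 4.
Augment Depot→u1→u5→Port: bottleneck 3, flow now 7.
Augment Depot→u2→u3→Port: bottleneck 7, flow now 14.
No augmenting path remains; maximum flow = 14.
In the residual graph, reachable from Depot: {Depot, u1, u2, u5}.
Min-cut edges: u1→u4 (4), u2→u3 (7), u5→Port (3); capacity 4 + 7 + 3 = 14.
This cut is saturated, so no flow can exceed 14.

14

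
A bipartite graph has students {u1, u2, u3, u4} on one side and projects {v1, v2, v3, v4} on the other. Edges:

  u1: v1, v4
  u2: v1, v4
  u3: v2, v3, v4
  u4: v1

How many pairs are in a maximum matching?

Unit-capacity flow: source→left, listed edges, right→sink; max matching = max flow.
Augmenting path u1→v1 (+1); matched 1.
Augmenting path u2→v4 (+1); matched 2.
Augmenting path u3→v2 (+1); matched 3.
No augmenting path remains; maximum matching = 3.
König certificate: {u3, v1, v4} is a vertex cover of size 3 (every listed pair touches it), so no matching can be larger.

3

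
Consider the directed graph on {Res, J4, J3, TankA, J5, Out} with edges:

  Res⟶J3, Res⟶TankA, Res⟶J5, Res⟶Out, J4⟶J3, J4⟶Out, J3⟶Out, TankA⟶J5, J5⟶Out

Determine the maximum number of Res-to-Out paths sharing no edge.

Assign every edge capacity 1; by Menger, the answer equals the max flow.
Path Res→Out (+1); total 1.
Path Res→J3→Out (+1); total 2.
Path Res→J5→Out (+1); total 3.
No residual Res→Out path; max flow = 3.
Certifying cut of size 3: {J5→Out, Res→J3, Res→Out}.

3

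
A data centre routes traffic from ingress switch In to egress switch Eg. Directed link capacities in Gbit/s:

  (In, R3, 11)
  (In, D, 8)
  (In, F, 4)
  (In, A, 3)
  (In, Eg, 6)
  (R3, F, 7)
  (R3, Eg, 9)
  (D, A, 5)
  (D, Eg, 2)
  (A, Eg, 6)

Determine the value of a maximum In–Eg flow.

23

Augment In→Eg: bottleneck 6, flow now 6.
Augment In→R3→Eg: bottleneck 9, flow now 15.
Augment In→D→Eg: bottleneck 2, flow now 17.
Augment In→A→Eg: bottleneck 3, flow now 20.
Augment In→D→A→Eg: bottleneck 3, flow now 23.
No augmenting path remains; maximum flow = 23.
In the residual graph, reachable from In: {In, R3, D, F, A}.
Min-cut edges: In→Eg (6), R3→Eg (9), D→Eg (2), A→Eg (6); capacity 6 + 9 + 2 + 6 = 23.
This cut is saturated, so no flow can exceed 23.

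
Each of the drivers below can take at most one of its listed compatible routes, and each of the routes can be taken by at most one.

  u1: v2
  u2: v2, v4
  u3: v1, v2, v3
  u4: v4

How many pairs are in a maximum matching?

Unit-capacity flow: source→left, listed edges, right→sink; max matching = max flow.
Augmenting path u1→v2 (+1); matched 1.
Augmenting path u2→v4 (+1); matched 2.
Augmenting path u3→v1 (+1); matched 3.
No augmenting path remains; maximum matching = 3.
König certificate: {u3, v2, v4} is a vertex cover of size 3 (every listed pair touches it), so no matching can be larger.

3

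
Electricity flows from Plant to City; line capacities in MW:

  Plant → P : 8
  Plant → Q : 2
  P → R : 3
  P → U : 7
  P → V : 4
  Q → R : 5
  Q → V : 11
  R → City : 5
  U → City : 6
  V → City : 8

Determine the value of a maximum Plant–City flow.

Augment Plant→P→R→City: bottleneck 3, flow now 3.
Augment Plant→P→U→City: bottleneck 5, flow now 8.
Augment Plant→Q→R→City: bottleneck 2, flow now 10.
No augmenting path remains; maximum flow = 10.
In the residual graph, reachable from Plant: {Plant}.
Min-cut edges: Plant→P (8), Plant→Q (2); capacity 8 + 2 = 10.
This cut is saturated, so no flow can exceed 10.

10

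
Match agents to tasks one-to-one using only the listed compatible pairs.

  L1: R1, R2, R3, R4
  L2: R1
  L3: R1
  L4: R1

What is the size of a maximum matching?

Unit-capacity flow: source→left, listed edges, right→sink; max matching = max flow.
Augmenting path L1→R1 (+1); matched 1.
Augmenting path L2→R1→L1→R2 (+1); matched 2.
No augmenting path remains; maximum matching = 2.
König certificate: {L1, R1} is a vertex cover of size 2 (every listed pair touches it), so no matching can be larger.

2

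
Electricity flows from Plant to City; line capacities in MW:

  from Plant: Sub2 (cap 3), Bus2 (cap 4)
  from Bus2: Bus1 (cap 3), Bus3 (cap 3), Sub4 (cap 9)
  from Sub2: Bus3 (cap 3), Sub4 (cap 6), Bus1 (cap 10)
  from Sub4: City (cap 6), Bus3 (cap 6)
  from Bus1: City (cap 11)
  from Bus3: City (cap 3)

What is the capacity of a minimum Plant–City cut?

Augment Plant→Bus2→Sub4→City: bottleneck 4, flow now 4.
Augment Plant→Sub2→Sub4→City: bottleneck 2, flow now 6.
Augment Plant→Sub2→Bus1→City: bottleneck 1, flow now 7.
No augmenting path remains; maximum flow = 7.
By max-flow min-cut, the minimum cut capacity equals the max flow.
In the residual graph, reachable from Plant: {Plant}.
Min-cut edges: Plant→Bus2 (4), Plant→Sub2 (3); capacity 4 + 3 = 7.

7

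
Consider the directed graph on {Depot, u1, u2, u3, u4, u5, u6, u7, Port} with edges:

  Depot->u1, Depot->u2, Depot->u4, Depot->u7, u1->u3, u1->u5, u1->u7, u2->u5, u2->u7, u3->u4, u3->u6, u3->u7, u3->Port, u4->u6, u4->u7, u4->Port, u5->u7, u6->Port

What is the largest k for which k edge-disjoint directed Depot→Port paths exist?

Assign every edge capacity 1; by Menger, the answer equals the max flow.
Path Depot→u4→Port (+1); total 1.
Path Depot→u1→u3→Port (+1); total 2.
No residual Depot→Port path; max flow = 2.
Certifying cut of size 2: {Depot→u1, Depot→u4}.

2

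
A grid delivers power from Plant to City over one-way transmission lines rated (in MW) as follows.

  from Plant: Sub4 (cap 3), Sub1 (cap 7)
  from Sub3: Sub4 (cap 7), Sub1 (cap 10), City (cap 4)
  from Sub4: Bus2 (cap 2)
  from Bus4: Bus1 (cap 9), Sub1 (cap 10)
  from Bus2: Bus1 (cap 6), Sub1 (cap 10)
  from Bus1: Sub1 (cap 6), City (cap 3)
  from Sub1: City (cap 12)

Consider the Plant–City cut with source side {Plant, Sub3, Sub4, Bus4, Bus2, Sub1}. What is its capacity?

31

Edges leaving {Plant, Sub3, Sub4, Bus4, Bus2, Sub1}: Sub3→City (4), Bus4→Bus1 (9), Bus2→Bus1 (6), Sub1→City (12).
Cut capacity = 4 + 9 + 6 + 12 = 31.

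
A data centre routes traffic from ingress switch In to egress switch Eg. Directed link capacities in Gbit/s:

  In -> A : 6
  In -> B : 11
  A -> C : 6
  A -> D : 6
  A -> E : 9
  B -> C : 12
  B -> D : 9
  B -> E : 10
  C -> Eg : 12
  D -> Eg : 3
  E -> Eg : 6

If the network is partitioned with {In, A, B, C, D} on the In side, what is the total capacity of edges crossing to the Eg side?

34

Edges leaving {In, A, B, C, D}: A→E (9), B→E (10), C→Eg (12), D→Eg (3).
Cut capacity = 9 + 10 + 12 + 3 = 34.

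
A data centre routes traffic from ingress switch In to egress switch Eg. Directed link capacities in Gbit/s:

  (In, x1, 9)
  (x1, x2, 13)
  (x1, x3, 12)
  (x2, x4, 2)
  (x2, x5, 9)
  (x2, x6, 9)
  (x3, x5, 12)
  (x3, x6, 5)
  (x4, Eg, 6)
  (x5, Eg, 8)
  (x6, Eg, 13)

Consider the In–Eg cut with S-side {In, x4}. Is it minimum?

Given cut capacity: 9 + 6 = 15.
Augment In→x1→x2→x4→Eg: bottleneck 2, flow now 2.
Augment In→x1→x2→x5→Eg: bottleneck 7, flow now 9.
No augmenting path remains; maximum flow = 9.
In the residual graph, reachable from In: {In}.
Min-cut edges: In→x1 (9); capacity 9 = 9.
Cut capacity 15 exceeds the max flow 9, so it is not minimum.

No — its capacity is 15, but the minimum cut has capacity 9.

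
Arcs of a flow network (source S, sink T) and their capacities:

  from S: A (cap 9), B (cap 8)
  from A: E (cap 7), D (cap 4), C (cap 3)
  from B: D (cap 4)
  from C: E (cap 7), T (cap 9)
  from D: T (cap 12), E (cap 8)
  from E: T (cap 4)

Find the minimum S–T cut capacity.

13

Augment S→A→C→T: bottleneck 3, flow now 3.
Augment S→A→D→T: bottleneck 4, flow now 7.
Augment S→A→E→T: bottleneck 2, flow now 9.
Augment S→B→D→T: bottleneck 4, flow now 13.
No augmenting path remains; maximum flow = 13.
By max-flow min-cut, the minimum cut capacity equals the max flow.
In the residual graph, reachable from S: {S, B}.
Min-cut edges: S→A (9), B→D (4); capacity 9 + 4 = 13.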